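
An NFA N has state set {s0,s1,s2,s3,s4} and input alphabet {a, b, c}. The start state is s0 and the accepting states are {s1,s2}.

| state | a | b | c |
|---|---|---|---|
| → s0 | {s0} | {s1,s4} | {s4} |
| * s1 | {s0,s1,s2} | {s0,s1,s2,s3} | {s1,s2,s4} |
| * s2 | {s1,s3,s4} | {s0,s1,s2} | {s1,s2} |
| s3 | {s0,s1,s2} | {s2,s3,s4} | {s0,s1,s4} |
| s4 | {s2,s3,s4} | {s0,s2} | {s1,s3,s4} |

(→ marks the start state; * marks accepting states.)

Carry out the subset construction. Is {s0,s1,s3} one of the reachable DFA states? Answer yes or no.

no

Start state of the DFA: {s0}.
{s0} --a--> {s0}  [seen]
{s0} --b--> {s1,s4}  [new]
{s0} --c--> {s4}  [new]
{s1,s4} --a--> {s0,s1,s2,s3,s4}  [new]
{s1,s4} --b--> {s0,s1,s2,s3}  [new]
{s1,s4} --c--> {s1,s2,s3,s4}  [new]
{s4} --a--> {s2,s3,s4}  [new]
{s4} --b--> {s0,s2}  [new]
{s4} --c--> {s1,s3,s4}  [new]
{s0,s1,s2,s3,s4} --a--> {s0,s1,s2,s3,s4}  [seen]
{s0,s1,s2,s3,s4} --b--> {s0,s1,s2,s3,s4}  [seen]
{s0,s1,s2,s3,s4} --c--> {s0,s1,s2,s3,s4}  [seen]
{s0,s1,s2,s3} --a--> {s0,s1,s2,s3,s4}  [seen]
{s0,s1,s2,s3} --b--> {s0,s1,s2,s3,s4}  [seen]
{s0,s1,s2,s3} --c--> {s0,s1,s2,s4}  [new]
{s1,s2,s3,s4} --a--> {s0,s1,s2,s3,s4}  [seen]
{s1,s2,s3,s4} --b--> {s0,s1,s2,s3,s4}  [seen]
{s1,s2,s3,s4} --c--> {s0,s1,s2,s3,s4}  [seen]
{s2,s3,s4} --a--> {s0,s1,s2,s3,s4}  [seen]
{s2,s3,s4} --b--> {s0,s1,s2,s3,s4}  [seen]
{s2,s3,s4} --c--> {s0,s1,s2,s3,s4}  [seen]
{s0,s2} --a--> {s0,s1,s3,s4}  [new]
{s0,s2} --b--> {s0,s1,s2,s4}  [seen]
{s0,s2} --c--> {s1,s2,s4}  [new]
{s1,s3,s4} --a--> {s0,s1,s2,s3,s4}  [seen]
{s1,s3,s4} --b--> {s0,s1,s2,s3,s4}  [seen]
{s1,s3,s4} --c--> {s0,s1,s2,s3,s4}  [seen]
{s0,s1,s2,s4} --a--> {s0,s1,s2,s3,s4}  [seen]
{s0,s1,s2,s4} --b--> {s0,s1,s2,s3,s4}  [seen]
{s0,s1,s2,s4} --c--> {s1,s2,s3,s4}  [seen]
{s0,s1,s3,s4} --a--> {s0,s1,s2,s3,s4}  [seen]
{s0,s1,s3,s4} --b--> {s0,s1,s2,s3,s4}  [seen]
{s0,s1,s3,s4} --c--> {s0,s1,s2,s3,s4}  [seen]
{s1,s2,s4} --a--> {s0,s1,s2,s3,s4}  [seen]
{s1,s2,s4} --b--> {s0,s1,s2,s3}  [seen]
{s1,s2,s4} --c--> {s1,s2,s3,s4}  [seen]
Reachable DFA states: {s0}, {s1,s4}, {s4}, {s0,s1,s2,s3,s4}, {s0,s1,s2,s3}, {s1,s2,s3,s4}, {s2,s3,s4}, {s0,s2}, {s1,s3,s4}, {s0,s1,s2,s4}, {s0,s1,s3,s4}, {s1,s2,s4}.
{s0,s1,s3} is not among them.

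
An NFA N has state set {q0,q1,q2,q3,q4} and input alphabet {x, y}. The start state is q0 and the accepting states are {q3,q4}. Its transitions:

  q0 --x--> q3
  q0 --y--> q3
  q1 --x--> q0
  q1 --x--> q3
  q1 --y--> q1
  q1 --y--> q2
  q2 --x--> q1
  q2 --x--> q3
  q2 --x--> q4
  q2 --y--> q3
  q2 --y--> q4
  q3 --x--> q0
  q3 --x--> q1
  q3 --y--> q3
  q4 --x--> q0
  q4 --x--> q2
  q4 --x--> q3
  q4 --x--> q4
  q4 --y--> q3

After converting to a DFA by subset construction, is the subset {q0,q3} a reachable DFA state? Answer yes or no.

Start state of the DFA: {q0}.
{q0} --x--> {q3}  [new]
{q0} --y--> {q3}  [seen]
{q3} --x--> {q0,q1}  [new]
{q3} --y--> {q3}  [seen]
{q0,q1} --x--> {q0,q3}  [new]
{q0,q1} --y--> {q1,q2,q3}  [new]
{q0,q3} --x--> {q0,q1,q3}  [new]
{q0,q3} --y--> {q3}  [seen]
{q1,q2,q3} --x--> {q0,q1,q3,q4}  [new]
{q1,q2,q3} --y--> {q1,q2,q3,q4}  [new]
{q0,q1,q3} --x--> {q0,q1,q3}  [seen]
{q0,q1,q3} --y--> {q1,q2,q3}  [seen]
{q0,q1,q3,q4} --x--> {q0,q1,q2,q3,q4}  [new]
{q0,q1,q3,q4} --y--> {q1,q2,q3}  [seen]
{q1,q2,q3,q4} --x--> {q0,q1,q2,q3,q4}  [seen]
{q1,q2,q3,q4} --y--> {q1,q2,q3,q4}  [seen]
{q0,q1,q2,q3,q4} --x--> {q0,q1,q2,q3,q4}  [seen]
{q0,q1,q2,q3,q4} --y--> {q1,q2,q3,q4}  [seen]
Reachable DFA states: {q0}, {q3}, {q0,q1}, {q0,q3}, {q1,q2,q3}, {q0,q1,q3}, {q0,q1,q3,q4}, {q1,q2,q3,q4}, {q0,q1,q2,q3,q4}.
{q0,q3} is among them.

yes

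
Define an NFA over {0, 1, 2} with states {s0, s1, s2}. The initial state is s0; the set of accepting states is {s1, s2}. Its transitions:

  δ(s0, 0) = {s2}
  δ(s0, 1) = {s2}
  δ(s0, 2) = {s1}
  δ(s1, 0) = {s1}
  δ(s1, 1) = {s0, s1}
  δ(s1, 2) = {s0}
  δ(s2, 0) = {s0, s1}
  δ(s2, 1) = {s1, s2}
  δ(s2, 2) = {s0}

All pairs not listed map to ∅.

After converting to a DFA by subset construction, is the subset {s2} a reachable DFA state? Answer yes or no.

Start state of the DFA: {s0}.
{s0} --0--> {s2}  [new]
{s0} --1--> {s2}  [seen]
{s0} --2--> {s1}  [new]
{s2} --0--> {s0, s1}  [new]
{s2} --1--> {s1, s2}  [new]
{s2} --2--> {s0}  [seen]
{s1} --0--> {s1}  [seen]
{s1} --1--> {s0, s1}  [seen]
{s1} --2--> {s0}  [seen]
{s0, s1} --0--> {s1, s2}  [seen]
{s0, s1} --1--> {s0, s1, s2}  [new]
{s0, s1} --2--> {s0, s1}  [seen]
{s1, s2} --0--> {s0, s1}  [seen]
{s1, s2} --1--> {s0, s1, s2}  [seen]
{s1, s2} --2--> {s0}  [seen]
{s0, s1, s2} --0--> {s0, s1, s2}  [seen]
{s0, s1, s2} --1--> {s0, s1, s2}  [seen]
{s0, s1, s2} --2--> {s0, s1}  [seen]
Reachable DFA states: {s0}, {s2}, {s1}, {s0, s1}, {s1, s2}, {s0, s1, s2}.
{s2} is among them.

yes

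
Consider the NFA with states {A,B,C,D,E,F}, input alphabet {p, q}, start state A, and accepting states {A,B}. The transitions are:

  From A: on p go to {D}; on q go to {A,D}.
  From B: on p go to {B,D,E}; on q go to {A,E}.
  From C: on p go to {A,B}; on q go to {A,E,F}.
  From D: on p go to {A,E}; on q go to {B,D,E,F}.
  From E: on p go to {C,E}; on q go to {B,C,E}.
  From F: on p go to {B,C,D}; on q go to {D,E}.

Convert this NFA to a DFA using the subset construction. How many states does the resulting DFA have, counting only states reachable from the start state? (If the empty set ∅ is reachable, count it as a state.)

Start state of the DFA: {A}.
{A} --p--> {D}  [new]
{A} --q--> {A,D}  [new]
{D} --p--> {A,E}  [new]
{D} --q--> {B,D,E,F}  [new]
{A,D} --p--> {A,D,E}  [new]
{A,D} --q--> {A,B,D,E,F}  [new]
{A,E} --p--> {C,D,E}  [new]
{A,E} --q--> {A,B,C,D,E}  [new]
{B,D,E,F} --p--> {A,B,C,D,E}  [seen]
{B,D,E,F} --q--> {A,B,C,D,E,F}  [new]
{A,D,E} --p--> {A,C,D,E}  [new]
{A,D,E} --q--> {A,B,C,D,E,F}  [seen]
{A,B,D,E,F} --p--> {A,B,C,D,E}  [seen]
{A,B,D,E,F} --q--> {A,B,C,D,E,F}  [seen]
{C,D,E} --p--> {A,B,C,E}  [new]
{C,D,E} --q--> {A,B,C,D,E,F}  [seen]
{A,B,C,D,E} --p--> {A,B,C,D,E}  [seen]
{A,B,C,D,E} --q--> {A,B,C,D,E,F}  [seen]
{A,B,C,D,E,F} --p--> {A,B,C,D,E}  [seen]
{A,B,C,D,E,F} --q--> {A,B,C,D,E,F}  [seen]
{A,C,D,E} --p--> {A,B,C,D,E}  [seen]
{A,C,D,E} --q--> {A,B,C,D,E,F}  [seen]
{A,B,C,E} --p--> {A,B,C,D,E}  [seen]
{A,B,C,E} --q--> {A,B,C,D,E,F}  [seen]
Reachable DFA states: {A}, {D}, {A,D}, {A,E}, {B,D,E,F}, {A,D,E}, {A,B,D,E,F}, {C,D,E}, {A,B,C,D,E}, {A,B,C,D,E,F}, {A,C,D,E}, {A,B,C,E}.

12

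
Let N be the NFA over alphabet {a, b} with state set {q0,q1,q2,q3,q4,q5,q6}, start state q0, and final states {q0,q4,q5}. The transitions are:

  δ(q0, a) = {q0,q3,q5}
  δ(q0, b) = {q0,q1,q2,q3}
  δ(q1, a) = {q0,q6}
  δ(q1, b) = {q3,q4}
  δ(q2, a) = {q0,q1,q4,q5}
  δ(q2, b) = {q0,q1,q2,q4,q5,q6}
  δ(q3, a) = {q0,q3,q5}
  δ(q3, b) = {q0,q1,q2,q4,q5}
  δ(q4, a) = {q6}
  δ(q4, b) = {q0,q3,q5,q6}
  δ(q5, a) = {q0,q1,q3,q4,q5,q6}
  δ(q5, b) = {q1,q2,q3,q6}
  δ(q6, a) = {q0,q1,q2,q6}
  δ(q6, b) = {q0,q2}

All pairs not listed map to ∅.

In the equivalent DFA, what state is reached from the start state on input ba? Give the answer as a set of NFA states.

Start: {q0}.
δ(q0,b) = {q0,q1,q2,q3}.
Union: {q0,q1,q2,q3}.
After b: {q0,q1,q2,q3}.
δ(q0,a) = {q0,q3,q5}; δ(q1,a) = {q0,q6}; δ(q2,a) = {q0,q1,q4,q5}; δ(q3,a) = {q0,q3,q5}.
Union: {q0,q1,q3,q4,q5,q6}.
After a: {q0,q1,q3,q4,q5,q6}.

{q0,q1,q3,q4,q5,q6}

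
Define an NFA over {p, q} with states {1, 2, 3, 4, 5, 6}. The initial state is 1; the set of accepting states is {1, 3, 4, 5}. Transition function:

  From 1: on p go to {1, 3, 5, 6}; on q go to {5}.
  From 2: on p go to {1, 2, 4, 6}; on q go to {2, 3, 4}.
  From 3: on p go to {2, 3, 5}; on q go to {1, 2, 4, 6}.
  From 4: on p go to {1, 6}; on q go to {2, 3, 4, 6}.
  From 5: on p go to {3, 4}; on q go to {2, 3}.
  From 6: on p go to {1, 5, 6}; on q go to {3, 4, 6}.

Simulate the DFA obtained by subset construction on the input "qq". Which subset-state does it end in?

{2, 3}

Start: {1}.
δ(1,q) = {5}.
Union: {5}.
After q: {5}.
δ(5,q) = {2, 3}.
Union: {2, 3}.
After q: {2, 3}.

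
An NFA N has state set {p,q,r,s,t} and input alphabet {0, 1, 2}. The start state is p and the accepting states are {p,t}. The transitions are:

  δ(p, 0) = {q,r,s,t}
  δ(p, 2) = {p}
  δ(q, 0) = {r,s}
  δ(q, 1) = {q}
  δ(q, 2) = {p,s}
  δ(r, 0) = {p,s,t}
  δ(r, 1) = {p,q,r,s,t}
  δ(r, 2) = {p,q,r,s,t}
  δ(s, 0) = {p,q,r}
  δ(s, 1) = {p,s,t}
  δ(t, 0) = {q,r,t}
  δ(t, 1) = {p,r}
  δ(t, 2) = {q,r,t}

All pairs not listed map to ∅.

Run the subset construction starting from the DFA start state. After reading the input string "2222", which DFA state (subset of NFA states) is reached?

{p}

Start: {p}.
δ(p,2) = {p}.
Union: {p}.
After 2: {p}.
δ(p,2) = {p}.
Union: {p}.
After 2: {p}.
δ(p,2) = {p}.
Union: {p}.
After 2: {p}.
δ(p,2) = {p}.
Union: {p}.
After 2: {p}.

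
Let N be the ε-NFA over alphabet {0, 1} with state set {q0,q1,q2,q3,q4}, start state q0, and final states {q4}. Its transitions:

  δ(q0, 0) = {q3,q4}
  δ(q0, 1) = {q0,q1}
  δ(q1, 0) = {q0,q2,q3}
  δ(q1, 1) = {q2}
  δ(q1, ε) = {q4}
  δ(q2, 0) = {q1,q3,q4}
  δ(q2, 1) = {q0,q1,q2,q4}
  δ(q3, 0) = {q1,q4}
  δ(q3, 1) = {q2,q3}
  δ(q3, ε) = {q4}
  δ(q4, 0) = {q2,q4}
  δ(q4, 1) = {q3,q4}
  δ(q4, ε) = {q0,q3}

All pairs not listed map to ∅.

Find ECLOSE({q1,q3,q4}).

{q0,q1,q3,q4}

Begin with {q1,q3,q4}.
q4 →ε {q0,q3}; add q0.
ε-closure = {q0,q1,q3,q4}.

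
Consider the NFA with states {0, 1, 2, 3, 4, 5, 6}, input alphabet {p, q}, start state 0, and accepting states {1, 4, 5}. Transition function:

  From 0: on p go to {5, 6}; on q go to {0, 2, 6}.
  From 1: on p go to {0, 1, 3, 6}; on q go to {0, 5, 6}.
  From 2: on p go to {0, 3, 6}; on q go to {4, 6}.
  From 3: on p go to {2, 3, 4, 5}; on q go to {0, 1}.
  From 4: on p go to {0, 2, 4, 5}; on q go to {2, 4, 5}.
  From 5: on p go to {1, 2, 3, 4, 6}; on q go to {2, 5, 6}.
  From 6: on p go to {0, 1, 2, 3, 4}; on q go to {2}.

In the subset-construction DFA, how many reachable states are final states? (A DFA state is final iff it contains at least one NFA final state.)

Start state of the DFA: {0}.
{0} --p--> {5, 6}  [new]
{0} --q--> {0, 2, 6}  [new]
{5, 6} --p--> {0, 1, 2, 3, 4, 6}  [new]
{5, 6} --q--> {2, 5, 6}  [new]
{0, 2, 6} --p--> {0, 1, 2, 3, 4, 5, 6}  [new]
{0, 2, 6} --q--> {0, 2, 4, 6}  [new]
{0, 1, 2, 3, 4, 6} --p--> {0, 1, 2, 3, 4, 5, 6}  [seen]
{0, 1, 2, 3, 4, 6} --q--> {0, 1, 2, 4, 5, 6}  [new]
{2, 5, 6} --p--> {0, 1, 2, 3, 4, 6}  [seen]
{2, 5, 6} --q--> {2, 4, 5, 6}  [new]
{0, 1, 2, 3, 4, 5, 6} --p--> {0, 1, 2, 3, 4, 5, 6}  [seen]
{0, 1, 2, 3, 4, 5, 6} --q--> {0, 1, 2, 4, 5, 6}  [seen]
{0, 2, 4, 6} --p--> {0, 1, 2, 3, 4, 5, 6}  [seen]
{0, 2, 4, 6} --q--> {0, 2, 4, 5, 6}  [new]
{0, 1, 2, 4, 5, 6} --p--> {0, 1, 2, 3, 4, 5, 6}  [seen]
{0, 1, 2, 4, 5, 6} --q--> {0, 2, 4, 5, 6}  [seen]
{2, 4, 5, 6} --p--> {0, 1, 2, 3, 4, 5, 6}  [seen]
{2, 4, 5, 6} --q--> {2, 4, 5, 6}  [seen]
{0, 2, 4, 5, 6} --p--> {0, 1, 2, 3, 4, 5, 6}  [seen]
{0, 2, 4, 5, 6} --q--> {0, 2, 4, 5, 6}  [seen]
Reachable DFA states: {0}, {5, 6}, {0, 2, 6}, {0, 1, 2, 3, 4, 6}, {2, 5, 6}, {0, 1, 2, 3, 4, 5, 6}, {0, 2, 4, 6}, {0, 1, 2, 4, 5, 6}, {2, 4, 5, 6}, {0, 2, 4, 5, 6}.
Accepting DFA states (contain an NFA accepting state): {5, 6}, {0, 1, 2, 3, 4, 6}, {2, 5, 6}, {0, 1, 2, 3, 4, 5, 6}, {0, 2, 4, 6}, {0, 1, 2, 4, 5, 6}, {2, 4, 5, 6}, {0, 2, 4, 5, 6}.

8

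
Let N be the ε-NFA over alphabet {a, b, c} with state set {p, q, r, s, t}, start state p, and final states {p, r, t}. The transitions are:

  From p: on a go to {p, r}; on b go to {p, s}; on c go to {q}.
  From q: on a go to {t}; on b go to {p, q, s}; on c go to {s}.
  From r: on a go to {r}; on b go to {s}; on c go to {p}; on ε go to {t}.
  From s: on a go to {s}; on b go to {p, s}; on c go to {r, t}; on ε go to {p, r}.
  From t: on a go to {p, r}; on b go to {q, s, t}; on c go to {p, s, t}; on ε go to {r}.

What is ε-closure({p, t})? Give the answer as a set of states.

{p, r, t}

Begin with {p, t}.
t →ε {r}; add r.
ε-closure = {p, r, t}.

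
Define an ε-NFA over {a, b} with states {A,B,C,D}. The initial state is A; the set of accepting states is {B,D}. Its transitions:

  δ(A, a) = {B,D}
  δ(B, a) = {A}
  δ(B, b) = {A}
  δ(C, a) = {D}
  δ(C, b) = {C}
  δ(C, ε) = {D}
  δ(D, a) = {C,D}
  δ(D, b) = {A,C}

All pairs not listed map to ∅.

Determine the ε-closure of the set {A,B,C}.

{A,B,C,D}

Begin with {A,B,C}.
C →ε {D}; add D.
ε-closure = {A,B,C,D}.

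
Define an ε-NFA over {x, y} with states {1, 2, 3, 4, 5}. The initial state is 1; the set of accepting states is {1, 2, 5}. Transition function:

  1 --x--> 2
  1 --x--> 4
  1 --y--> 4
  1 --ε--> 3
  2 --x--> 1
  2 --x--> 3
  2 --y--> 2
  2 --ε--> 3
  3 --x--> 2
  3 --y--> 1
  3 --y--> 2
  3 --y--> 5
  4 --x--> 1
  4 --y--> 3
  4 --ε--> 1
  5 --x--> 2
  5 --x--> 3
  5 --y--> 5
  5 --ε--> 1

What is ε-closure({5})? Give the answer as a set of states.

{1, 3, 5}

Begin with {5}.
5 →ε {1}; add 1.
1 →ε {3}; add 3.
ε-closure = {1, 3, 5}.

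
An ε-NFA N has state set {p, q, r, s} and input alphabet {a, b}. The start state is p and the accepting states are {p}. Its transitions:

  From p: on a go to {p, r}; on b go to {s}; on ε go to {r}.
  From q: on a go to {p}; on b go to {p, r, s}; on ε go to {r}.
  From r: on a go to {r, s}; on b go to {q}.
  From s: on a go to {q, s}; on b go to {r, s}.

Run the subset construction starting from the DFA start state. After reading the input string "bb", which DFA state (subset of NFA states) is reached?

Start: {p, r}.
δ(p,b) = {s}; δ(r,b) = {q}.
Union: {q, s}.
ε-closure gives {q, r, s}.
After b: {q, r, s}.
δ(q,b) = {p, r, s}; δ(r,b) = {q}; δ(s,b) = {r, s}.
Union: {p, q, r, s}.
After b: {p, q, r, s}.

{p, q, r, s}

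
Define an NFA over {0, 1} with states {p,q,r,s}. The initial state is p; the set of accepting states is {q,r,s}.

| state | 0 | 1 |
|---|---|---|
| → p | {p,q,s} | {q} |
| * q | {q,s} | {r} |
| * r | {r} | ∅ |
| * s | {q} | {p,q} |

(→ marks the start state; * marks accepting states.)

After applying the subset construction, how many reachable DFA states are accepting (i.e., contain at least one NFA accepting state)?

Start state of the DFA: {p}.
{p} --0--> {p,q,s}  [new]
{p} --1--> {q}  [new]
{p,q,s} --0--> {p,q,s}  [seen]
{p,q,s} --1--> {p,q,r}  [new]
{q} --0--> {q,s}  [new]
{q} --1--> {r}  [new]
{p,q,r} --0--> {p,q,r,s}  [new]
{p,q,r} --1--> {q,r}  [new]
{q,s} --0--> {q,s}  [seen]
{q,s} --1--> {p,q,r}  [seen]
{r} --0--> {r}  [seen]
{r} --1--> ∅  [new]
{p,q,r,s} --0--> {p,q,r,s}  [seen]
{p,q,r,s} --1--> {p,q,r}  [seen]
{q,r} --0--> {q,r,s}  [new]
{q,r} --1--> {r}  [seen]
∅ --0--> ∅  [seen]
∅ --1--> ∅  [seen]
{q,r,s} --0--> {q,r,s}  [seen]
{q,r,s} --1--> {p,q,r}  [seen]
Reachable DFA states: {p}, {p,q,s}, {q}, {p,q,r}, {q,s}, {r}, {p,q,r,s}, {q,r}, ∅, {q,r,s}.
Accepting DFA states (contain an NFA accepting state): {p,q,s}, {q}, {p,q,r}, {q,s}, {r}, {p,q,r,s}, {q,r}, {q,r,s}.

8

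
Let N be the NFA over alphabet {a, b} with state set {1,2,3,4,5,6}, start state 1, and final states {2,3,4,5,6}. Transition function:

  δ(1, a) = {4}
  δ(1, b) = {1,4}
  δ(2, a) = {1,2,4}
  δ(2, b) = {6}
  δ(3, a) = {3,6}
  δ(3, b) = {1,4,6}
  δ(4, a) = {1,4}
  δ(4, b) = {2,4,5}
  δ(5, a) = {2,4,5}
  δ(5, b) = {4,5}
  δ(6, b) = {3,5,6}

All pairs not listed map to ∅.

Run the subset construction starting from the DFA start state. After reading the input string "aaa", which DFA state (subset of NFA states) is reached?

Start: {1}.
δ(1,a) = {4}.
Union: {4}.
After a: {4}.
δ(4,a) = {1,4}.
Union: {1,4}.
After a: {1,4}.
δ(1,a) = {4}; δ(4,a) = {1,4}.
Union: {1,4}.
After a: {1,4}.

{1,4}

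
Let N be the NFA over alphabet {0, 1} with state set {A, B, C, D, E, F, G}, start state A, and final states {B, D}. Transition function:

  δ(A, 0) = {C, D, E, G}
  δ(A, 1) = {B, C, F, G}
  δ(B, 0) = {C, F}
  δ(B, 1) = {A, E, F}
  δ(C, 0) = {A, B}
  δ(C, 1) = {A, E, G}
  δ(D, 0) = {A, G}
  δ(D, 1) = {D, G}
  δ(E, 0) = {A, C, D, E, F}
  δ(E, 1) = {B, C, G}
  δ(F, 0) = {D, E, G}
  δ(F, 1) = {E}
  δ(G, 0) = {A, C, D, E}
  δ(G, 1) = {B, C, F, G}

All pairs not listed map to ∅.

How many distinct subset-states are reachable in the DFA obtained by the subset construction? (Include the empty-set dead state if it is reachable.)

5

Start state of the DFA: {A}.
{A} --0--> {C, D, E, G}  [new]
{A} --1--> {B, C, F, G}  [new]
{C, D, E, G} --0--> {A, B, C, D, E, F, G}  [new]
{C, D, E, G} --1--> {A, B, C, D, E, F, G}  [seen]
{B, C, F, G} --0--> {A, B, C, D, E, F, G}  [seen]
{B, C, F, G} --1--> {A, B, C, E, F, G}  [new]
{A, B, C, D, E, F, G} --0--> {A, B, C, D, E, F, G}  [seen]
{A, B, C, D, E, F, G} --1--> {A, B, C, D, E, F, G}  [seen]
{A, B, C, E, F, G} --0--> {A, B, C, D, E, F, G}  [seen]
{A, B, C, E, F, G} --1--> {A, B, C, E, F, G}  [seen]
Reachable DFA states: {A}, {C, D, E, G}, {B, C, F, G}, {A, B, C, D, E, F, G}, {A, B, C, E, F, G}.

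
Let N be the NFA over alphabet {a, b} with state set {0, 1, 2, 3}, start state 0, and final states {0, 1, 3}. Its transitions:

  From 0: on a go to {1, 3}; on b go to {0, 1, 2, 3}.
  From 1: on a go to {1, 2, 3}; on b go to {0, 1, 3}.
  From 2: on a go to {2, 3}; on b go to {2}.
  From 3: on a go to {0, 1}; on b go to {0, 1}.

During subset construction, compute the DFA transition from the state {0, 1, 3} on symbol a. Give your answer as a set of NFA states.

δ(0,a) = {1, 3}; δ(1,a) = {1, 2, 3}; δ(3,a) = {0, 1}.
Union: {0, 1, 2, 3}.

{0, 1, 2, 3}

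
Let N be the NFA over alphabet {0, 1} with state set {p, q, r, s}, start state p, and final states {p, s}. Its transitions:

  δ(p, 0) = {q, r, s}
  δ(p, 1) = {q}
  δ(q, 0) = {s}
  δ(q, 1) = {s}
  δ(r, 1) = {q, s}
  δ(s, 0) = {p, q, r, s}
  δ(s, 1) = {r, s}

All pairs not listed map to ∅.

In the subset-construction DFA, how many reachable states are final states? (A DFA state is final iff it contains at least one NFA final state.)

5

Start state of the DFA: {p}.
{p} --0--> {q, r, s}  [new]
{p} --1--> {q}  [new]
{q, r, s} --0--> {p, q, r, s}  [new]
{q, r, s} --1--> {q, r, s}  [seen]
{q} --0--> {s}  [new]
{q} --1--> {s}  [seen]
{p, q, r, s} --0--> {p, q, r, s}  [seen]
{p, q, r, s} --1--> {q, r, s}  [seen]
{s} --0--> {p, q, r, s}  [seen]
{s} --1--> {r, s}  [new]
{r, s} --0--> {p, q, r, s}  [seen]
{r, s} --1--> {q, r, s}  [seen]
Reachable DFA states: {p}, {q, r, s}, {q}, {p, q, r, s}, {s}, {r, s}.
Accepting DFA states (contain an NFA accepting state): {p}, {q, r, s}, {p, q, r, s}, {s}, {r, s}.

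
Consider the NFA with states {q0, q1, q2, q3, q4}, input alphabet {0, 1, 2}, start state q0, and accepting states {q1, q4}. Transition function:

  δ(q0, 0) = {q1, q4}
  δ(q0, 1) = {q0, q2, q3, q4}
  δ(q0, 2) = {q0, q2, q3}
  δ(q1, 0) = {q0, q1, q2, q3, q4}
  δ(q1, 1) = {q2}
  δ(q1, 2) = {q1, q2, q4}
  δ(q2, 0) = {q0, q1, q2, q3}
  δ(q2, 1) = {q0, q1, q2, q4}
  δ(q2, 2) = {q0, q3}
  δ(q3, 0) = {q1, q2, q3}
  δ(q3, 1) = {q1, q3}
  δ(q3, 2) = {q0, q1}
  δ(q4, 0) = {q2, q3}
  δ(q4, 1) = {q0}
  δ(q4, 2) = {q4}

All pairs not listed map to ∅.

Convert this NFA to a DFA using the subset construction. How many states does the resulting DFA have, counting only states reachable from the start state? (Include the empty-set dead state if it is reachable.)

9

Start state of the DFA: {q0}.
{q0} --0--> {q1, q4}  [new]
{q0} --1--> {q0, q2, q3, q4}  [new]
{q0} --2--> {q0, q2, q3}  [new]
{q1, q4} --0--> {q0, q1, q2, q3, q4}  [new]
{q1, q4} --1--> {q0, q2}  [new]
{q1, q4} --2--> {q1, q2, q4}  [new]
{q0, q2, q3, q4} --0--> {q0, q1, q2, q3, q4}  [seen]
{q0, q2, q3, q4} --1--> {q0, q1, q2, q3, q4}  [seen]
{q0, q2, q3, q4} --2--> {q0, q1, q2, q3, q4}  [seen]
{q0, q2, q3} --0--> {q0, q1, q2, q3, q4}  [seen]
{q0, q2, q3} --1--> {q0, q1, q2, q3, q4}  [seen]
{q0, q2, q3} --2--> {q0, q1, q2, q3}  [new]
{q0, q1, q2, q3, q4} --0--> {q0, q1, q2, q3, q4}  [seen]
{q0, q1, q2, q3, q4} --1--> {q0, q1, q2, q3, q4}  [seen]
{q0, q1, q2, q3, q4} --2--> {q0, q1, q2, q3, q4}  [seen]
{q0, q2} --0--> {q0, q1, q2, q3, q4}  [seen]
{q0, q2} --1--> {q0, q1, q2, q3, q4}  [seen]
{q0, q2} --2--> {q0, q2, q3}  [seen]
{q1, q2, q4} --0--> {q0, q1, q2, q3, q4}  [seen]
{q1, q2, q4} --1--> {q0, q1, q2, q4}  [new]
{q1, q2, q4} --2--> {q0, q1, q2, q3, q4}  [seen]
{q0, q1, q2, q3} --0--> {q0, q1, q2, q3, q4}  [seen]
{q0, q1, q2, q3} --1--> {q0, q1, q2, q3, q4}  [seen]
{q0, q1, q2, q3} --2--> {q0, q1, q2, q3, q4}  [seen]
{q0, q1, q2, q4} --0--> {q0, q1, q2, q3, q4}  [seen]
{q0, q1, q2, q4} --1--> {q0, q1, q2, q3, q4}  [seen]
{q0, q1, q2, q4} --2--> {q0, q1, q2, q3, q4}  [seen]
Reachable DFA states: {q0}, {q1, q4}, {q0, q2, q3, q4}, {q0, q2, q3}, {q0, q1, q2, q3, q4}, {q0, q2}, {q1, q2, q4}, {q0, q1, q2, q3}, {q0, q1, q2, q4}.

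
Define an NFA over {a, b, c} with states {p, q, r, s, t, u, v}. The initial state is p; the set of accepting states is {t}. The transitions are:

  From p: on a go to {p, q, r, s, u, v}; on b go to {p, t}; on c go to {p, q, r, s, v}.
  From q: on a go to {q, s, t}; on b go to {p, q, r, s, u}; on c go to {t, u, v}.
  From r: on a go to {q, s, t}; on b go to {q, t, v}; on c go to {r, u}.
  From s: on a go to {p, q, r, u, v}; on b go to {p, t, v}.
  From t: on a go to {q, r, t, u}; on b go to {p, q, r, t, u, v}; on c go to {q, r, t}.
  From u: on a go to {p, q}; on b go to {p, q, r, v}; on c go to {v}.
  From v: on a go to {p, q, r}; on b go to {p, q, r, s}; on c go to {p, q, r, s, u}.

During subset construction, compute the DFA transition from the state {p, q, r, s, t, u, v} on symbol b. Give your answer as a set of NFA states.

{p, q, r, s, t, u, v}

δ(p,b) = {p, t}; δ(q,b) = {p, q, r, s, u}; δ(r,b) = {q, t, v}; δ(s,b) = {p, t, v}; δ(t,b) = {p, q, r, t, u, v}; δ(u,b) = {p, q, r, v}; δ(v,b) = {p, q, r, s}.
Union: {p, q, r, s, t, u, v}.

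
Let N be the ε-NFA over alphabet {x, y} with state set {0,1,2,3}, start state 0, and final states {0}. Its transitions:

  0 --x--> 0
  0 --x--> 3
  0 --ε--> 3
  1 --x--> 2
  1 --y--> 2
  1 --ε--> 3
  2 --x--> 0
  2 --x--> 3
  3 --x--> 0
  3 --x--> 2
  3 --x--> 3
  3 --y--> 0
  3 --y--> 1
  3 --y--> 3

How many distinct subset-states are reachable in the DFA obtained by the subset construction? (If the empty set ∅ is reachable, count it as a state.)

4

Start state of the DFA: {0,3} (ε-closure of the NFA start).
{0,3} --x--> {0,2,3}  [new]
{0,3} --y--> {0,1,3}  [new]
{0,2,3} --x--> {0,2,3}  [seen]
{0,2,3} --y--> {0,1,3}  [seen]
{0,1,3} --x--> {0,2,3}  [seen]
{0,1,3} --y--> {0,1,2,3}  [new]
{0,1,2,3} --x--> {0,2,3}  [seen]
{0,1,2,3} --y--> {0,1,2,3}  [seen]
Reachable DFA states: {0,3}, {0,2,3}, {0,1,3}, {0,1,2,3}.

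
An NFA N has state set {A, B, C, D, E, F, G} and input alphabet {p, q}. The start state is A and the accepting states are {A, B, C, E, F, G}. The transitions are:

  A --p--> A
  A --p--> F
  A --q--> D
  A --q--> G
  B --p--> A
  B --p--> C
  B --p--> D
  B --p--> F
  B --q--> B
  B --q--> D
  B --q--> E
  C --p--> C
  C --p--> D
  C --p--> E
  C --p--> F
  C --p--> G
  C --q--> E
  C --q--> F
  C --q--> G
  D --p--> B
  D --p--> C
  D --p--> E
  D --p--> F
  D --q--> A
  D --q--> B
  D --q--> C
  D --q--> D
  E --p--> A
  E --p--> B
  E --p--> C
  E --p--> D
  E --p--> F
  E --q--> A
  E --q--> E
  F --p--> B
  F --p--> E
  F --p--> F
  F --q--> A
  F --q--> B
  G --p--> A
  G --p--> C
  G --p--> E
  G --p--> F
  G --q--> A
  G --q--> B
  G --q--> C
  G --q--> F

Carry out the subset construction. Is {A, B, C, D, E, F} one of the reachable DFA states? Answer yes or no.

yes

Start state of the DFA: {A}.
{A} --p--> {A, F}  [new]
{A} --q--> {D, G}  [new]
{A, F} --p--> {A, B, E, F}  [new]
{A, F} --q--> {A, B, D, G}  [new]
{D, G} --p--> {A, B, C, E, F}  [new]
{D, G} --q--> {A, B, C, D, F}  [new]
{A, B, E, F} --p--> {A, B, C, D, E, F}  [new]
{A, B, E, F} --q--> {A, B, D, E, G}  [new]
{A, B, D, G} --p--> {A, B, C, D, E, F}  [seen]
{A, B, D, G} --q--> {A, B, C, D, E, F, G}  [new]
{A, B, C, E, F} --p--> {A, B, C, D, E, F, G}  [seen]
{A, B, C, E, F} --q--> {A, B, D, E, F, G}  [new]
{A, B, C, D, F} --p--> {A, B, C, D, E, F, G}  [seen]
{A, B, C, D, F} --q--> {A, B, C, D, E, F, G}  [seen]
{A, B, C, D, E, F} --p--> {A, B, C, D, E, F, G}  [seen]
{A, B, C, D, E, F} --q--> {A, B, C, D, E, F, G}  [seen]
{A, B, D, E, G} --p--> {A, B, C, D, E, F}  [seen]
{A, B, D, E, G} --q--> {A, B, C, D, E, F, G}  [seen]
{A, B, C, D, E, F, G} --p--> {A, B, C, D, E, F, G}  [seen]
{A, B, C, D, E, F, G} --q--> {A, B, C, D, E, F, G}  [seen]
{A, B, D, E, F, G} --p--> {A, B, C, D, E, F}  [seen]
{A, B, D, E, F, G} --q--> {A, B, C, D, E, F, G}  [seen]
Reachable DFA states: {A}, {A, F}, {D, G}, {A, B, E, F}, {A, B, D, G}, {A, B, C, E, F}, {A, B, C, D, F}, {A, B, C, D, E, F}, {A, B, D, E, G}, {A, B, C, D, E, F, G}, {A, B, D, E, F, G}.
{A, B, C, D, E, F} is among them.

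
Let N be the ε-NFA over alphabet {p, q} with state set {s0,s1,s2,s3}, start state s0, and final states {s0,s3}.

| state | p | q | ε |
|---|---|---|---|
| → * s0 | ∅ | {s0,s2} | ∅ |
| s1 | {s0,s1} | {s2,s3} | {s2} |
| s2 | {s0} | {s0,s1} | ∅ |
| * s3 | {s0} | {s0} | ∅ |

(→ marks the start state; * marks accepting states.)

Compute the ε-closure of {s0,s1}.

Begin with {s0,s1}.
s1 →ε {s2}; add s2.
ε-closure = {s0,s1,s2}.

{s0,s1,s2}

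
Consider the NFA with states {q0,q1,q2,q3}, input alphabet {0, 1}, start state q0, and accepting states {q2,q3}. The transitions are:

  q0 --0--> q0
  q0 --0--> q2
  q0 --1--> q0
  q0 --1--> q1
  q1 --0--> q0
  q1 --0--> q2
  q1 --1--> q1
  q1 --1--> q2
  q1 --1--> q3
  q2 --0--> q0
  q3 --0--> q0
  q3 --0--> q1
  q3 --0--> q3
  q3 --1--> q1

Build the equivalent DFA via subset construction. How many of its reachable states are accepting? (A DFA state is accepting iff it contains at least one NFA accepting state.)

Start state of the DFA: {q0}.
{q0} --0--> {q0,q2}  [new]
{q0} --1--> {q0,q1}  [new]
{q0,q2} --0--> {q0,q2}  [seen]
{q0,q2} --1--> {q0,q1}  [seen]
{q0,q1} --0--> {q0,q2}  [seen]
{q0,q1} --1--> {q0,q1,q2,q3}  [new]
{q0,q1,q2,q3} --0--> {q0,q1,q2,q3}  [seen]
{q0,q1,q2,q3} --1--> {q0,q1,q2,q3}  [seen]
Reachable DFA states: {q0}, {q0,q2}, {q0,q1}, {q0,q1,q2,q3}.
Accepting DFA states (contain an NFA accepting state): {q0,q2}, {q0,q1,q2,q3}.

2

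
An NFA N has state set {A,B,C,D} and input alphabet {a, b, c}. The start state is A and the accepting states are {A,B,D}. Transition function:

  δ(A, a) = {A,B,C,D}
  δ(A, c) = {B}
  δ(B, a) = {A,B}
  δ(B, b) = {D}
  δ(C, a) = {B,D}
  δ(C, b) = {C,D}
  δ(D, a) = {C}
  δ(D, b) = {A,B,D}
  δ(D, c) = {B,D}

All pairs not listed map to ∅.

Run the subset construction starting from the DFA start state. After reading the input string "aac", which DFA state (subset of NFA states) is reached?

Start: {A}.
δ(A,a) = {A,B,C,D}.
Union: {A,B,C,D}.
After a: {A,B,C,D}.
δ(A,a) = {A,B,C,D}; δ(B,a) = {A,B}; δ(C,a) = {B,D}; δ(D,a) = {C}.
Union: {A,B,C,D}.
After a: {A,B,C,D}.
δ(A,c) = {B}; δ(B,c) = ∅; δ(C,c) = ∅; δ(D,c) = {B,D}.
Union: {B,D}.
After c: {B,D}.

{B,D}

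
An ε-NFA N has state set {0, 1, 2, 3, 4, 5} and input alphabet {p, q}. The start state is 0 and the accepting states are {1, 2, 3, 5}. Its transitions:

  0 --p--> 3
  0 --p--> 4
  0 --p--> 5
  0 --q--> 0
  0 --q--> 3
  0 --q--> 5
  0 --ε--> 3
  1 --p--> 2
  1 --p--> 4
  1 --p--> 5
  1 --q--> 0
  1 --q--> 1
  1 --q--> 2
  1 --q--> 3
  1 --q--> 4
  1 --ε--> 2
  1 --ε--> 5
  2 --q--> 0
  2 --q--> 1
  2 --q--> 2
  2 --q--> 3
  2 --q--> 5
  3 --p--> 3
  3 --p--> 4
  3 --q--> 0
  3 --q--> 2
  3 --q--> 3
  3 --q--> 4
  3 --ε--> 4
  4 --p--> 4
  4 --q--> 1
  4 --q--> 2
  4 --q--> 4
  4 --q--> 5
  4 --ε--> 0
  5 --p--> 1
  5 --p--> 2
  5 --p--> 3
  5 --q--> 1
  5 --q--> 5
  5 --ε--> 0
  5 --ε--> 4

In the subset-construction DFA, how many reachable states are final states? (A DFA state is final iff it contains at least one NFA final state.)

3

Start state of the DFA: {0, 3, 4} (ε-closure of the NFA start).
{0, 3, 4} --p--> {0, 3, 4, 5}  [new]
{0, 3, 4} --q--> {0, 1, 2, 3, 4, 5}  [new]
{0, 3, 4, 5} --p--> {0, 1, 2, 3, 4, 5}  [seen]
{0, 3, 4, 5} --q--> {0, 1, 2, 3, 4, 5}  [seen]
{0, 1, 2, 3, 4, 5} --p--> {0, 1, 2, 3, 4, 5}  [seen]
{0, 1, 2, 3, 4, 5} --q--> {0, 1, 2, 3, 4, 5}  [seen]
Reachable DFA states: {0, 3, 4}, {0, 3, 4, 5}, {0, 1, 2, 3, 4, 5}.
Accepting DFA states (contain an NFA accepting state): {0, 3, 4}, {0, 3, 4, 5}, {0, 1, 2, 3, 4, 5}.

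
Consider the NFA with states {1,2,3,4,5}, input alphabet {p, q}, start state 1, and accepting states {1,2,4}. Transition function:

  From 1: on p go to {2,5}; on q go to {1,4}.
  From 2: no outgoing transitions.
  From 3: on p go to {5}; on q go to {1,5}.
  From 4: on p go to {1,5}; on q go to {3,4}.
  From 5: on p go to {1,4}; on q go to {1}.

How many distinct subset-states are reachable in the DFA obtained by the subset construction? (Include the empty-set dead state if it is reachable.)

Start state of the DFA: {1}.
{1} --p--> {2,5}  [new]
{1} --q--> {1,4}  [new]
{2,5} --p--> {1,4}  [seen]
{2,5} --q--> {1}  [seen]
{1,4} --p--> {1,2,5}  [new]
{1,4} --q--> {1,3,4}  [new]
{1,2,5} --p--> {1,2,4,5}  [new]
{1,2,5} --q--> {1,4}  [seen]
{1,3,4} --p--> {1,2,5}  [seen]
{1,3,4} --q--> {1,3,4,5}  [new]
{1,2,4,5} --p--> {1,2,4,5}  [seen]
{1,2,4,5} --q--> {1,3,4}  [seen]
{1,3,4,5} --p--> {1,2,4,5}  [seen]
{1,3,4,5} --q--> {1,3,4,5}  [seen]
Reachable DFA states: {1}, {2,5}, {1,4}, {1,2,5}, {1,3,4}, {1,2,4,5}, {1,3,4,5}.

7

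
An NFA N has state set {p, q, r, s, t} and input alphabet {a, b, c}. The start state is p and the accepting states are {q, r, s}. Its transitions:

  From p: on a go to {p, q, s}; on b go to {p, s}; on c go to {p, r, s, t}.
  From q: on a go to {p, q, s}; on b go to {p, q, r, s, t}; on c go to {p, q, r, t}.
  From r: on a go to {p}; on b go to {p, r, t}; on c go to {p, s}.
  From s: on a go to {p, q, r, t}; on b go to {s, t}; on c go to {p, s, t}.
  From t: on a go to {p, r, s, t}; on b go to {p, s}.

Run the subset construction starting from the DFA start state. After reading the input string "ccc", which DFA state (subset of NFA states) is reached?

{p, r, s, t}

Start: {p}.
δ(p,c) = {p, r, s, t}.
Union: {p, r, s, t}.
After c: {p, r, s, t}.
δ(p,c) = {p, r, s, t}; δ(r,c) = {p, s}; δ(s,c) = {p, s, t}; δ(t,c) = ∅.
Union: {p, r, s, t}.
After c: {p, r, s, t}.
δ(p,c) = {p, r, s, t}; δ(r,c) = {p, s}; δ(s,c) = {p, s, t}; δ(t,c) = ∅.
Union: {p, r, s, t}.
After c: {p, r, s, t}.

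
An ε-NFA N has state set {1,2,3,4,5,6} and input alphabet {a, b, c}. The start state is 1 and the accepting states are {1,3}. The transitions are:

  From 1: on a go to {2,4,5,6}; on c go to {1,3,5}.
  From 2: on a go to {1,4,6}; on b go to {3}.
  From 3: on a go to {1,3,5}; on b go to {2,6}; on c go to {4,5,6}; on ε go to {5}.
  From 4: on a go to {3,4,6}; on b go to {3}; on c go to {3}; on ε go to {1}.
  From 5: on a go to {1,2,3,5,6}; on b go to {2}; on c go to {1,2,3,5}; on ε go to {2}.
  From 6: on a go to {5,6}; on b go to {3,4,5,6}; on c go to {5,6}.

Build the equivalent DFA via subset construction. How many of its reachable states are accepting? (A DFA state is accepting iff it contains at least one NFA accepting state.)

Start state of the DFA: {1} (ε-closure of the NFA start).
{1} --a--> {1,2,4,5,6}  [new]
{1} --b--> ∅  [new]
{1} --c--> {1,2,3,5}  [new]
{1,2,4,5,6} --a--> {1,2,3,4,5,6}  [new]
{1,2,4,5,6} --b--> {1,2,3,4,5,6}  [seen]
{1,2,4,5,6} --c--> {1,2,3,5,6}  [new]
∅ --a--> ∅  [seen]
∅ --b--> ∅  [seen]
∅ --c--> ∅  [seen]
{1,2,3,5} --a--> {1,2,3,4,5,6}  [seen]
{1,2,3,5} --b--> {2,3,5,6}  [new]
{1,2,3,5} --c--> {1,2,3,4,5,6}  [seen]
{1,2,3,4,5,6} --a--> {1,2,3,4,5,6}  [seen]
{1,2,3,4,5,6} --b--> {1,2,3,4,5,6}  [seen]
{1,2,3,4,5,6} --c--> {1,2,3,4,5,6}  [seen]
{1,2,3,5,6} --a--> {1,2,3,4,5,6}  [seen]
{1,2,3,5,6} --b--> {1,2,3,4,5,6}  [seen]
{1,2,3,5,6} --c--> {1,2,3,4,5,6}  [seen]
{2,3,5,6} --a--> {1,2,3,4,5,6}  [seen]
{2,3,5,6} --b--> {1,2,3,4,5,6}  [seen]
{2,3,5,6} --c--> {1,2,3,4,5,6}  [seen]
Reachable DFA states: {1}, {1,2,4,5,6}, ∅, {1,2,3,5}, {1,2,3,4,5,6}, {1,2,3,5,6}, {2,3,5,6}.
Accepting DFA states (contain an NFA accepting state): {1}, {1,2,4,5,6}, {1,2,3,5}, {1,2,3,4,5,6}, {1,2,3,5,6}, {2,3,5,6}.

6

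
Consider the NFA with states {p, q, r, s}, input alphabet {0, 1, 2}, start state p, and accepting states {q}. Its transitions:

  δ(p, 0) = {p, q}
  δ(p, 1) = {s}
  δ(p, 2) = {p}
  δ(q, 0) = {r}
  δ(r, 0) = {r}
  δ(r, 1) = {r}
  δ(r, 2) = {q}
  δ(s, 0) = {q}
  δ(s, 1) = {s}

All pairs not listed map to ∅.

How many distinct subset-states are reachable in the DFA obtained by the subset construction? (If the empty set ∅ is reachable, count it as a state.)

Start state of the DFA: {p}.
{p} --0--> {p, q}  [new]
{p} --1--> {s}  [new]
{p} --2--> {p}  [seen]
{p, q} --0--> {p, q, r}  [new]
{p, q} --1--> {s}  [seen]
{p, q} --2--> {p}  [seen]
{s} --0--> {q}  [new]
{s} --1--> {s}  [seen]
{s} --2--> ∅  [new]
{p, q, r} --0--> {p, q, r}  [seen]
{p, q, r} --1--> {r, s}  [new]
{p, q, r} --2--> {p, q}  [seen]
{q} --0--> {r}  [new]
{q} --1--> ∅  [seen]
{q} --2--> ∅  [seen]
∅ --0--> ∅  [seen]
∅ --1--> ∅  [seen]
∅ --2--> ∅  [seen]
{r, s} --0--> {q, r}  [new]
{r, s} --1--> {r, s}  [seen]
{r, s} --2--> {q}  [seen]
{r} --0--> {r}  [seen]
{r} --1--> {r}  [seen]
{r} --2--> {q}  [seen]
{q, r} --0--> {r}  [seen]
{q, r} --1--> {r}  [seen]
{q, r} --2--> {q}  [seen]
Reachable DFA states: {p}, {p, q}, {s}, {p, q, r}, {q}, ∅, {r, s}, {r}, {q, r}.

9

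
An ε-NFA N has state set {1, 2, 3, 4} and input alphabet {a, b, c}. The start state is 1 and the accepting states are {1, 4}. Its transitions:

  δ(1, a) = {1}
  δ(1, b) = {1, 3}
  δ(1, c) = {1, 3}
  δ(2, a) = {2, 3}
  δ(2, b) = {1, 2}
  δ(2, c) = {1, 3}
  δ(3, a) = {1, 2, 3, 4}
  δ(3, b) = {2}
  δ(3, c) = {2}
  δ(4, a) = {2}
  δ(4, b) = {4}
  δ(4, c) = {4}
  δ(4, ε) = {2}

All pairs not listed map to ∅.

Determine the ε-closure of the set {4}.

{2, 4}

Begin with {4}.
4 →ε {2}; add 2.
ε-closure = {2, 4}.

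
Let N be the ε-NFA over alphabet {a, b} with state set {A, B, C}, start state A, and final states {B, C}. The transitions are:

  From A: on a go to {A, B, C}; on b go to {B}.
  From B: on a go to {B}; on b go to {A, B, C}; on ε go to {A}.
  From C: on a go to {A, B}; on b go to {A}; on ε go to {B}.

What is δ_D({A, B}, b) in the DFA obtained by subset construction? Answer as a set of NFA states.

δ(A,b) = {B}; δ(B,b) = {A, B, C}.
Union: {A, B, C}.

{A, B, C}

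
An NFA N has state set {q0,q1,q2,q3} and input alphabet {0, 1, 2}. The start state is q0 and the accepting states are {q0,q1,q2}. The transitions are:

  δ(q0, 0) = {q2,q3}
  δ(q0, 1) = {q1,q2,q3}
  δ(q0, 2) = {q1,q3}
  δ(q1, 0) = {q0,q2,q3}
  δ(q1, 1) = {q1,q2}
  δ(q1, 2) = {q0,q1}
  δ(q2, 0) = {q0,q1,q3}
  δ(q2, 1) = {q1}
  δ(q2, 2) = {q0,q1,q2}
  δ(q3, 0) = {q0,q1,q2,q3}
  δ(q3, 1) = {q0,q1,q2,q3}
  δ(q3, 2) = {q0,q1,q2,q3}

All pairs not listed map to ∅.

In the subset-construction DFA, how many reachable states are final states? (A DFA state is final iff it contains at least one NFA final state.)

Start state of the DFA: {q0}.
{q0} --0--> {q2,q3}  [new]
{q0} --1--> {q1,q2,q3}  [new]
{q0} --2--> {q1,q3}  [new]
{q2,q3} --0--> {q0,q1,q2,q3}  [new]
{q2,q3} --1--> {q0,q1,q2,q3}  [seen]
{q2,q3} --2--> {q0,q1,q2,q3}  [seen]
{q1,q2,q3} --0--> {q0,q1,q2,q3}  [seen]
{q1,q2,q3} --1--> {q0,q1,q2,q3}  [seen]
{q1,q2,q3} --2--> {q0,q1,q2,q3}  [seen]
{q1,q3} --0--> {q0,q1,q2,q3}  [seen]
{q1,q3} --1--> {q0,q1,q2,q3}  [seen]
{q1,q3} --2--> {q0,q1,q2,q3}  [seen]
{q0,q1,q2,q3} --0--> {q0,q1,q2,q3}  [seen]
{q0,q1,q2,q3} --1--> {q0,q1,q2,q3}  [seen]
{q0,q1,q2,q3} --2--> {q0,q1,q2,q3}  [seen]
Reachable DFA states: {q0}, {q2,q3}, {q1,q2,q3}, {q1,q3}, {q0,q1,q2,q3}.
Accepting DFA states (contain an NFA accepting state): {q0}, {q2,q3}, {q1,q2,q3}, {q1,q3}, {q0,q1,q2,q3}.

5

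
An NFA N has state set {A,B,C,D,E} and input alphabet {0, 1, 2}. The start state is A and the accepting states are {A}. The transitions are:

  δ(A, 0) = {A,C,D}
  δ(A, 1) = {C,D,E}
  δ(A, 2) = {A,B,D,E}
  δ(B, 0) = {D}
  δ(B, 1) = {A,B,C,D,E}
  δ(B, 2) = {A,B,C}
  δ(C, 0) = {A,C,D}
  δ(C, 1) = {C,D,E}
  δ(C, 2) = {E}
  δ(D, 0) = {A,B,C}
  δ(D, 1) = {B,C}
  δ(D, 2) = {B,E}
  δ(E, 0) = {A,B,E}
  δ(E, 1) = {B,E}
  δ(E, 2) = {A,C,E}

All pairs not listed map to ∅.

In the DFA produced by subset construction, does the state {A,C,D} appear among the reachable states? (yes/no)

Start state of the DFA: {A}.
{A} --0--> {A,C,D}  [new]
{A} --1--> {C,D,E}  [new]
{A} --2--> {A,B,D,E}  [new]
{A,C,D} --0--> {A,B,C,D}  [new]
{A,C,D} --1--> {B,C,D,E}  [new]
{A,C,D} --2--> {A,B,D,E}  [seen]
{C,D,E} --0--> {A,B,C,D,E}  [new]
{C,D,E} --1--> {B,C,D,E}  [seen]
{C,D,E} --2--> {A,B,C,E}  [new]
{A,B,D,E} --0--> {A,B,C,D,E}  [seen]
{A,B,D,E} --1--> {A,B,C,D,E}  [seen]
{A,B,D,E} --2--> {A,B,C,D,E}  [seen]
{A,B,C,D} --0--> {A,B,C,D}  [seen]
{A,B,C,D} --1--> {A,B,C,D,E}  [seen]
{A,B,C,D} --2--> {A,B,C,D,E}  [seen]
{B,C,D,E} --0--> {A,B,C,D,E}  [seen]
{B,C,D,E} --1--> {A,B,C,D,E}  [seen]
{B,C,D,E} --2--> {A,B,C,E}  [seen]
{A,B,C,D,E} --0--> {A,B,C,D,E}  [seen]
{A,B,C,D,E} --1--> {A,B,C,D,E}  [seen]
{A,B,C,D,E} --2--> {A,B,C,D,E}  [seen]
{A,B,C,E} --0--> {A,B,C,D,E}  [seen]
{A,B,C,E} --1--> {A,B,C,D,E}  [seen]
{A,B,C,E} --2--> {A,B,C,D,E}  [seen]
Reachable DFA states: {A}, {A,C,D}, {C,D,E}, {A,B,D,E}, {A,B,C,D}, {B,C,D,E}, {A,B,C,D,E}, {A,B,C,E}.
{A,C,D} is among them.

yes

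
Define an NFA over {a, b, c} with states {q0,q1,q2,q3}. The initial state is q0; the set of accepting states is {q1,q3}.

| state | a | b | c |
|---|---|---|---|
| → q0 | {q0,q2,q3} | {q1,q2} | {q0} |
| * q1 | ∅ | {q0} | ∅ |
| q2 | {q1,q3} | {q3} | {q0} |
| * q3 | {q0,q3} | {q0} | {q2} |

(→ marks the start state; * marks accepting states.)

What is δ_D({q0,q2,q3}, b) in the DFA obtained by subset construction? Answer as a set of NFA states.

δ(q0,b) = {q1,q2}; δ(q2,b) = {q3}; δ(q3,b) = {q0}.
Union: {q0,q1,q2,q3}.

{q0,q1,q2,q3}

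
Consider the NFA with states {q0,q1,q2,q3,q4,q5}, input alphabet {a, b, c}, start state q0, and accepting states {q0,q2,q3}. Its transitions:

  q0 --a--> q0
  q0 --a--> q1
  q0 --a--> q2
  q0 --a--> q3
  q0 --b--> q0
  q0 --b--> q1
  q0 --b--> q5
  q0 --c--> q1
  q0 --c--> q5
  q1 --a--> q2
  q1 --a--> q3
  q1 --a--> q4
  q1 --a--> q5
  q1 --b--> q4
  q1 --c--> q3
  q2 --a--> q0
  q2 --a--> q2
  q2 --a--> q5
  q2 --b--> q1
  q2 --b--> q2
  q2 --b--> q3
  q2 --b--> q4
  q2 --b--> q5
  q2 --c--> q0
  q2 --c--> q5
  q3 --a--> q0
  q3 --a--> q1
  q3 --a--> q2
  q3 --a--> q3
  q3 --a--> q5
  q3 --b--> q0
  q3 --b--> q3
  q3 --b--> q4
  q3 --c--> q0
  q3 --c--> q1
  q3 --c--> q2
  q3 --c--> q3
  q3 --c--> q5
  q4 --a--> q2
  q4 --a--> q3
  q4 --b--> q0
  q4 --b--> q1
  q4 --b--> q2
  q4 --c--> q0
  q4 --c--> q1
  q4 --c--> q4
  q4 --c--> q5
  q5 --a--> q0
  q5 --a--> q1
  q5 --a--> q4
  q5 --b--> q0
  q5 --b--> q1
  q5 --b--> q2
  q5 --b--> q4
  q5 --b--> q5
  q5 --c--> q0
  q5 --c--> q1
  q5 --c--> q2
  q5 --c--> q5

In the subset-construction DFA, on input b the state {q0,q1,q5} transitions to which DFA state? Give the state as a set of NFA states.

δ(q0,b) = {q0,q1,q5}; δ(q1,b) = {q4}; δ(q5,b) = {q0,q1,q2,q4,q5}.
Union: {q0,q1,q2,q4,q5}.

{q0,q1,q2,q4,q5}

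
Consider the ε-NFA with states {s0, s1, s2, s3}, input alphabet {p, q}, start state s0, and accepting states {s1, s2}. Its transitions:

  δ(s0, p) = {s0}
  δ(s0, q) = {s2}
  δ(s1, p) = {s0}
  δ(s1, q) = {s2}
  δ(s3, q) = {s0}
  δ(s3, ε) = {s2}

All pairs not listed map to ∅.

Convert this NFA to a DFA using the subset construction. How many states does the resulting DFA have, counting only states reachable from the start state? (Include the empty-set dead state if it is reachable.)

3

Start state of the DFA: {s0} (ε-closure of the NFA start).
{s0} --p--> {s0}  [seen]
{s0} --q--> {s2}  [new]
{s2} --p--> ∅  [new]
{s2} --q--> ∅  [seen]
∅ --p--> ∅  [seen]
∅ --q--> ∅  [seen]
Reachable DFA states: {s0}, {s2}, ∅.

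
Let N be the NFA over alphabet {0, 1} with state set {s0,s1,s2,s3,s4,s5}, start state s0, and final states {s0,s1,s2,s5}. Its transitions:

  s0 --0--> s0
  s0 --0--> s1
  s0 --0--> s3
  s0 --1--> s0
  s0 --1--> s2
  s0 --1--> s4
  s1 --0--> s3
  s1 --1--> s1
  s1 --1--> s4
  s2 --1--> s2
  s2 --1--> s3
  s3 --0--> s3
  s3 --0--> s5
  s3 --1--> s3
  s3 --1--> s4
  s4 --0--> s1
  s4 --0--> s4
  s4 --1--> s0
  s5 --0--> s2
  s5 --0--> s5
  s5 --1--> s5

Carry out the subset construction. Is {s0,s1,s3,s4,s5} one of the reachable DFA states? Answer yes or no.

Start state of the DFA: {s0}.
{s0} --0--> {s0,s1,s3}  [new]
{s0} --1--> {s0,s2,s4}  [new]
{s0,s1,s3} --0--> {s0,s1,s3,s5}  [new]
{s0,s1,s3} --1--> {s0,s1,s2,s3,s4}  [new]
{s0,s2,s4} --0--> {s0,s1,s3,s4}  [new]
{s0,s2,s4} --1--> {s0,s2,s3,s4}  [new]
{s0,s1,s3,s5} --0--> {s0,s1,s2,s3,s5}  [new]
{s0,s1,s3,s5} --1--> {s0,s1,s2,s3,s4,s5}  [new]
{s0,s1,s2,s3,s4} --0--> {s0,s1,s3,s4,s5}  [new]
{s0,s1,s2,s3,s4} --1--> {s0,s1,s2,s3,s4}  [seen]
{s0,s1,s3,s4} --0--> {s0,s1,s3,s4,s5}  [seen]
{s0,s1,s3,s4} --1--> {s0,s1,s2,s3,s4}  [seen]
{s0,s2,s3,s4} --0--> {s0,s1,s3,s4,s5}  [seen]
{s0,s2,s3,s4} --1--> {s0,s2,s3,s4}  [seen]
{s0,s1,s2,s3,s5} --0--> {s0,s1,s2,s3,s5}  [seen]
{s0,s1,s2,s3,s5} --1--> {s0,s1,s2,s3,s4,s5}  [seen]
{s0,s1,s2,s3,s4,s5} --0--> {s0,s1,s2,s3,s4,s5}  [seen]
{s0,s1,s2,s3,s4,s5} --1--> {s0,s1,s2,s3,s4,s5}  [seen]
{s0,s1,s3,s4,s5} --0--> {s0,s1,s2,s3,s4,s5}  [seen]
{s0,s1,s3,s4,s5} --1--> {s0,s1,s2,s3,s4,s5}  [seen]
Reachable DFA states: {s0}, {s0,s1,s3}, {s0,s2,s4}, {s0,s1,s3,s5}, {s0,s1,s2,s3,s4}, {s0,s1,s3,s4}, {s0,s2,s3,s4}, {s0,s1,s2,s3,s5}, {s0,s1,s2,s3,s4,s5}, {s0,s1,s3,s4,s5}.
{s0,s1,s3,s4,s5} is among them.

yes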